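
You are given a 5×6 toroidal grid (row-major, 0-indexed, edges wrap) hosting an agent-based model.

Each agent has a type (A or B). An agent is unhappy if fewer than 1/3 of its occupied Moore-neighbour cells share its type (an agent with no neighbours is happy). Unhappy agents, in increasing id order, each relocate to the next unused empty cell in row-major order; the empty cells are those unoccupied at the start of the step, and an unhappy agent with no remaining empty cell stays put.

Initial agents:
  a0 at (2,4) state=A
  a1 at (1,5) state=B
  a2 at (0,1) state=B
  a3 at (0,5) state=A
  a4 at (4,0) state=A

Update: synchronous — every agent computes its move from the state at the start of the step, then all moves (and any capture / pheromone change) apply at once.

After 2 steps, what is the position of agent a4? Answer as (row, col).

(4, 0)

t=1: a0@(0,0):A a1@(0,2):B a2@(0,3):B a3@(0,5):A a4@(4,0):A
t=2: (unchanged — steady state)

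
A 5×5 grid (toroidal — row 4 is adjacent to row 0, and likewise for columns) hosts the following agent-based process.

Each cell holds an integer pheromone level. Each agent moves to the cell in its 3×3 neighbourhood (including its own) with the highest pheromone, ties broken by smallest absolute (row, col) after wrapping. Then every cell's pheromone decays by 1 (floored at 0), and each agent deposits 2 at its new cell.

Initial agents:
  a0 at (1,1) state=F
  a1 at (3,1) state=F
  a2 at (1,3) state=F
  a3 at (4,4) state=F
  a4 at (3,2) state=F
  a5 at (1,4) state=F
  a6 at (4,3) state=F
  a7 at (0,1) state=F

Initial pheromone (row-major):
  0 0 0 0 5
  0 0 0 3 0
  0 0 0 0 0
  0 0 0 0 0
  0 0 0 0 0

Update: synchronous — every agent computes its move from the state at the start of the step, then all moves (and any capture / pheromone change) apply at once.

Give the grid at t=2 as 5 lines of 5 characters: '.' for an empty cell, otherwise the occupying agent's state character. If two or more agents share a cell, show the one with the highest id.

t=1: a0@(0,0) a1@(2,0) a2@(0,4) a3@(0,4) a4@(2,1) a5@(0,4) a6@(0,4) a7@(0,0) | pheromone: 4 0 0 0 12 / 0 0 0 2 0 / 2 2 0 0 0 / 0 0 0 0 0 / 0 0 0 0 0
t=2: a0@(0,4) a1@(2,0) a2@(0,4) a3@(0,4) a4@(2,0) a5@(0,4) a6@(0,4) a7@(0,4) | pheromone: 3 0 0 0 23 / 0 0 0 1 0 / 5 1 0 0 0 / 0 0 0 0 0 / 0 0 0 0 0

....F
.....
F....
.....
.....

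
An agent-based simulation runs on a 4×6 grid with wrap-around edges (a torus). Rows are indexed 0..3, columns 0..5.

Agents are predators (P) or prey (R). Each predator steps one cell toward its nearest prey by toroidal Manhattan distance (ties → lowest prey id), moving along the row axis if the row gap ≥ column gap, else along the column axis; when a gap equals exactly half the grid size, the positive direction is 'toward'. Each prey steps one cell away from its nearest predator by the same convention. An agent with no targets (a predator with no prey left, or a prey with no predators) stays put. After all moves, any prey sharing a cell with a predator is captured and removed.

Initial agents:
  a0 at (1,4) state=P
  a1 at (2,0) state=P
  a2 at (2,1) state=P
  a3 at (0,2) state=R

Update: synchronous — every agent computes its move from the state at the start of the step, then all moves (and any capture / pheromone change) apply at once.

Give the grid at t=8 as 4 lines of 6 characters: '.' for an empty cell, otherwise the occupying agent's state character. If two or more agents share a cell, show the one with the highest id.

t=1: a0@(1,3):P a1@(3,0):P a2@(3,1):P a3@(0,1):R
t=2: a0@(1,2):P a1@(0,0):P a2@(0,1):P a3@(1,1):R
t=3: a0@(1,1):P a1@(1,0):P a2@(1,1):P
t=4: (unchanged — steady state)

......
PP....
......
......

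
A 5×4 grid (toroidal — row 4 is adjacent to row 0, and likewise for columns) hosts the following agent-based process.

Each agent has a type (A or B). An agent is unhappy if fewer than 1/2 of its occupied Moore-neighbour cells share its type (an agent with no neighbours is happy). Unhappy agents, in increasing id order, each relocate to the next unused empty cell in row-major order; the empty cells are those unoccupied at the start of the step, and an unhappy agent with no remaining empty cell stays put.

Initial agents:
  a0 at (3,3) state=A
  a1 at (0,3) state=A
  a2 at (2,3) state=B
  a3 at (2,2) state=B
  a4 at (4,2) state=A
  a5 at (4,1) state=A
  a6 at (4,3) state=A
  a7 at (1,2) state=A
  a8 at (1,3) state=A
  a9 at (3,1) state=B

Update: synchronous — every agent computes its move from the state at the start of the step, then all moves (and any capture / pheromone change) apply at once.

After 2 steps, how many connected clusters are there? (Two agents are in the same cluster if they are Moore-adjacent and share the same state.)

t=1: a0@(3,3):A a1@(0,3):A a2@(0,0):B a3@(0,1):B a4@(4,2):A a5@(4,1):A a6@(4,3):A a7@(1,2):A a8@(1,3):A a9@(0,2):B
t=2: a0@(3,3):A a1@(0,3):A a2@(1,0):B a3@(1,1):B a4@(4,2):A a5@(2,0):A a6@(4,3):A a7@(1,2):A a8@(1,3):A a9@(2,1):B

2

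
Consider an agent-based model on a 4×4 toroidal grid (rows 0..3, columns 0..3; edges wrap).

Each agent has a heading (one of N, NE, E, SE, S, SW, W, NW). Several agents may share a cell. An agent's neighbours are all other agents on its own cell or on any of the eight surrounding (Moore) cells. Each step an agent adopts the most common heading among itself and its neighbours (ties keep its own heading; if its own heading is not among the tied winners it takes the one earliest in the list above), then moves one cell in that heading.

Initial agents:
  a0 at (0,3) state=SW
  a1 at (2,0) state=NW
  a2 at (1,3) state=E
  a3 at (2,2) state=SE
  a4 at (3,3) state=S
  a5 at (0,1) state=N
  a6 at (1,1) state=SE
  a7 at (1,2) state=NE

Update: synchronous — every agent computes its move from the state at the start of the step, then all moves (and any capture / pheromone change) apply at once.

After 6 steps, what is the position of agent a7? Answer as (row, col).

(3, 0)

t=1: a0@(1,2):SW a1@(1,3):NW a2@(1,0):E a3@(3,3):SE a4@(0,3):S a5@(3,1):N a6@(2,2):SE a7@(2,3):SE
t=2: a0@(2,3):SE a1@(2,0):SE a2@(1,1):E a3@(0,0):SE a4@(1,3):S a5@(2,1):N a6@(3,3):SE a7@(3,0):SE
t=3: a0@(3,0):SE a1@(3,1):SE a2@(2,2):SE a3@(1,1):SE a4@(2,0):SE a5@(3,2):SE a6@(0,0):SE a7@(0,1):SE
t=4: a0@(0,1):SE a1@(0,2):SE a2@(3,3):SE a3@(2,2):SE a4@(3,1):SE a5@(0,3):SE a6@(1,1):SE a7@(1,2):SE
t=5: a0@(1,2):SE a1@(1,3):SE a2@(0,0):SE a3@(3,3):SE a4@(0,2):SE a5@(1,0):SE a6@(2,2):SE a7@(2,3):SE
t=6: a0@(2,3):SE a1@(2,0):SE a2@(1,1):SE a3@(0,0):SE a4@(1,3):SE a5@(2,1):SE a6@(3,3):SE a7@(3,0):SE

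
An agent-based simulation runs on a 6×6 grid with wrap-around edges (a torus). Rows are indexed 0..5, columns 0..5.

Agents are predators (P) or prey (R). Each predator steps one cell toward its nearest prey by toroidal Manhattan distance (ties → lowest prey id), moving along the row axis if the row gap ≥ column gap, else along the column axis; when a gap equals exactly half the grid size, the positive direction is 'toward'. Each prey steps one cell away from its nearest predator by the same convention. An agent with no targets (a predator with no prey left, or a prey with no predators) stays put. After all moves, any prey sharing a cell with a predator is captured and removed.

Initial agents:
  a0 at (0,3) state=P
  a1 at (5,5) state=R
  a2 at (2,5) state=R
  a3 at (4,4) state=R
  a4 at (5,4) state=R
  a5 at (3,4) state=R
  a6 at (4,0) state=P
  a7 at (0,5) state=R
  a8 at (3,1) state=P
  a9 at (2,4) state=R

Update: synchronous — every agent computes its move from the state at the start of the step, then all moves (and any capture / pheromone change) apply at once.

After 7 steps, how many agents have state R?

t=1: a0@(5,3):P a1@(0,5):R a2@(1,5):R a3@(4,3):R a4@(4,4):R a5@(3,3):R a6@(5,0):P a7@(0,0):R a8@(3,0):P a9@(3,4):R
t=2: a0@(4,3):P a1@(1,5):R a2@(2,5):R a3@(3,3):R a4@(3,4):R a5@(2,3):R a6@(0,0):P a7@(1,0):R a8@(3,5):P a9@(3,3):R
t=3: a0@(3,3):P a2@(1,5):R a3@(2,3):R a5@(1,3):R a6@(1,0):P a7@(2,0):R a8@(2,5):P a9@(2,3):R
t=4: a0@(2,3):P a2@(1,4):R a3@(1,3):R a5@(0,3):R a6@(1,5):P a7@(3,0):R a8@(1,5):P a9@(1,3):R
t=5: a0@(1,3):P a3@(0,3):R a5@(5,3):R a6@(1,4):P a7@(4,0):R a8@(1,4):P a9@(0,3):R
t=6: a0@(0,3):P a3@(5,3):R a5@(4,3):R a6@(0,4):P a7@(3,0):R a8@(0,4):P a9@(5,3):R
t=7: a0@(5,3):P a3@(4,3):R a5@(3,3):R a6@(5,4):P a7@(2,0):R a8@(5,4):P a9@(4,3):R

4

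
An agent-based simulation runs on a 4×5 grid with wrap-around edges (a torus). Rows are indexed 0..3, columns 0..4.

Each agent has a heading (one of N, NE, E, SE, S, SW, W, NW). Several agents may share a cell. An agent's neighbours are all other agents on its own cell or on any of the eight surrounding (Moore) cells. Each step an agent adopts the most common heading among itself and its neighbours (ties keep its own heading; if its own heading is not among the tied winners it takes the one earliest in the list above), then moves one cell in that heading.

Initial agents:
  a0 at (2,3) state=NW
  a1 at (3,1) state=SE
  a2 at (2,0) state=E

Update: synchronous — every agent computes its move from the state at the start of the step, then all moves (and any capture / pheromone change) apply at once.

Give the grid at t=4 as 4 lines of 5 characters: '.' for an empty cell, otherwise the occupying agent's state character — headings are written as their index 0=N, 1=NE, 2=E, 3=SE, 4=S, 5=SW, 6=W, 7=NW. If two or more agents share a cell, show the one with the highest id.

t=1: a0@(1,2):NW a1@(0,2):SE a2@(2,1):E
t=2: a0@(0,1):NW a1@(1,3):SE a2@(2,2):E
t=3: a0@(3,0):NW a1@(2,4):SE a2@(2,3):E
t=4: a0@(2,4):NW a1@(3,0):SE a2@(2,4):E

.....
.....
....2
3....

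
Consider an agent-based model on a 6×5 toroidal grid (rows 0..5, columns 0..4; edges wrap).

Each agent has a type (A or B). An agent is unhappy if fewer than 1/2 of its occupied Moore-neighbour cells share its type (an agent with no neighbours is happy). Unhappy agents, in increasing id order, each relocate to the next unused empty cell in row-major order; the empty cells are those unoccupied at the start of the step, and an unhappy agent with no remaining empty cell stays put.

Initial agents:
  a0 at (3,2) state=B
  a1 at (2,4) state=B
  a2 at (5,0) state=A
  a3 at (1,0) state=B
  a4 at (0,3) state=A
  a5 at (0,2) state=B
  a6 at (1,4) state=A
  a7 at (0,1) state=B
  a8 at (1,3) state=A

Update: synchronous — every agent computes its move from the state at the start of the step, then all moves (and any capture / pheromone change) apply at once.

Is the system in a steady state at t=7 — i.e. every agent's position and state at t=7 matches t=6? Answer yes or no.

yes

t=1: a0@(3,2):B a1@(0,0):B a2@(0,4):A a3@(1,0):B a4@(0,3):A a5@(1,1):B a6@(1,4):A a7@(0,1):B a8@(1,3):A
t=2: (unchanged — steady state)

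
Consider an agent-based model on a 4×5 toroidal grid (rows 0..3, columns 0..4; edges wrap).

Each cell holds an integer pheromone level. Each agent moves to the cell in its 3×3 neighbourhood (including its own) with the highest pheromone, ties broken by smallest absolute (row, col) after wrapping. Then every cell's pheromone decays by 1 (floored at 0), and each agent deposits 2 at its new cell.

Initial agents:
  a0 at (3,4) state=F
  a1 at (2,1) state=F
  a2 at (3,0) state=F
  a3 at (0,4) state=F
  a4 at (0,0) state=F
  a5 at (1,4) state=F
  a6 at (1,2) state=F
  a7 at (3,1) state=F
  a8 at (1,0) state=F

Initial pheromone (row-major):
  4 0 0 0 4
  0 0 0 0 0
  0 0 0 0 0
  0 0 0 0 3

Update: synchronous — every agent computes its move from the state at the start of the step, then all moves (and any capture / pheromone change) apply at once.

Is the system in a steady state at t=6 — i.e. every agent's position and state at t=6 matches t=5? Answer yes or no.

t=1: a0@(0,0) a1@(1,0) a2@(0,0) a3@(0,0) a4@(0,0) a5@(0,0) a6@(0,1) a7@(0,0) a8@(0,0) | pheromone: 17 2 0 0 3 / 2 0 0 0 0 / 0 0 0 0 0 / 0 0 0 0 2
t=2: a0@(0,0) a1@(0,0) a2@(0,0) a3@(0,0) a4@(0,0) a5@(0,0) a6@(0,0) a7@(0,0) a8@(0,0) | pheromone: 34 1 0 0 2 / 1 0 0 0 0 / 0 0 0 0 0 / 0 0 0 0 1
t=3: a0@(0,0) a1@(0,0) a2@(0,0) a3@(0,0) a4@(0,0) a5@(0,0) a6@(0,0) a7@(0,0) a8@(0,0) | pheromone: 51 0 0 0 1 / 0 0 0 0 0 / 0 0 0 0 0 / 0 0 0 0 0
t=4: a0@(0,0) a1@(0,0) a2@(0,0) a3@(0,0) a4@(0,0) a5@(0,0) a6@(0,0) a7@(0,0) a8@(0,0) | pheromone: 68 0 0 0 0 / 0 0 0 0 0 / 0 0 0 0 0 / 0 0 0 0 0
t=5: a0@(0,0) a1@(0,0) a2@(0,0) a3@(0,0) a4@(0,0) a5@(0,0) a6@(0,0) a7@(0,0) a8@(0,0) | pheromone: 85 0 0 0 0 / 0 0 0 0 0 / 0 0 0 0 0 / 0 0 0 0 0
t=6: a0@(0,0) a1@(0,0) a2@(0,0) a3@(0,0) a4@(0,0) a5@(0,0) a6@(0,0) a7@(0,0) a8@(0,0) | pheromone: 102 0 0 0 0 / 0 0 0 0 0 / 0 0 0 0 0 / 0 0 0 0 0

yes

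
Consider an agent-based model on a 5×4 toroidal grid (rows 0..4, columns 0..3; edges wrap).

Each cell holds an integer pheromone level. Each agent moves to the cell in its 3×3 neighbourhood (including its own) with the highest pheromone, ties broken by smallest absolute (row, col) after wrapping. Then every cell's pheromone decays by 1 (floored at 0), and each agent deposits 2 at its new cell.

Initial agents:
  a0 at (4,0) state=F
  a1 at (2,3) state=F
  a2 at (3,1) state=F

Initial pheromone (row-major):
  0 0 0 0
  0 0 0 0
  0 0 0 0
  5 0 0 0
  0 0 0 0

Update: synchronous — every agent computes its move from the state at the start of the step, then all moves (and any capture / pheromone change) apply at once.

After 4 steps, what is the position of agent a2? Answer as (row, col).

t=1: a0@(3,0) a1@(3,0) a2@(3,0) | pheromone: 0 0 0 0 / 0 0 0 0 / 0 0 0 0 / 10 0 0 0 / 0 0 0 0
t=2: a0@(3,0) a1@(3,0) a2@(3,0) | pheromone: 0 0 0 0 / 0 0 0 0 / 0 0 0 0 / 15 0 0 0 / 0 0 0 0
t=3: a0@(3,0) a1@(3,0) a2@(3,0) | pheromone: 0 0 0 0 / 0 0 0 0 / 0 0 0 0 / 20 0 0 0 / 0 0 0 0
t=4: a0@(3,0) a1@(3,0) a2@(3,0) | pheromone: 0 0 0 0 / 0 0 0 0 / 0 0 0 0 / 25 0 0 0 / 0 0 0 0

(3, 0)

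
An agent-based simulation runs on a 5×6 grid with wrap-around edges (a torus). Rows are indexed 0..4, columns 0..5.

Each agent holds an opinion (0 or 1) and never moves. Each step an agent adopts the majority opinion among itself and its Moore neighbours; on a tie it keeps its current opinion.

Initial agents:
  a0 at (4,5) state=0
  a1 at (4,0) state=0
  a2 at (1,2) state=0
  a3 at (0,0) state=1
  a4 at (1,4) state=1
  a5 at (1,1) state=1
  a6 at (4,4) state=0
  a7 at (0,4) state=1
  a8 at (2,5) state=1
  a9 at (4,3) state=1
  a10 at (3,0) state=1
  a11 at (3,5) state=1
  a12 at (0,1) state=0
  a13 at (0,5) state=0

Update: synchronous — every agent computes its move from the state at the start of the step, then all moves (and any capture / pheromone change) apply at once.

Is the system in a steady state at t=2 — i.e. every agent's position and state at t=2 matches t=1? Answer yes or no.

t=1: a0@(4,5):0 a1@(4,0):0 a2@(1,2):0 a3@(0,0):0 a4@(1,4):1 a5@(1,1):1 a6@(4,4):0 a7@(0,4):1 a8@(2,5):1 a9@(4,3):1 a10@(3,0):1 a11@(3,5):1 a12@(0,1):0 a13@(0,5):0
t=2: a0@(4,5):0 a1@(4,0):0 a2@(1,2):0 a3@(0,0):0 a4@(1,4):1 a5@(1,1):0 a6@(4,4):0 a7@(0,4):1 a8@(2,5):1 a9@(4,3):1 a10@(3,0):1 a11@(3,5):1 a12@(0,1):0 a13@(0,5):0

no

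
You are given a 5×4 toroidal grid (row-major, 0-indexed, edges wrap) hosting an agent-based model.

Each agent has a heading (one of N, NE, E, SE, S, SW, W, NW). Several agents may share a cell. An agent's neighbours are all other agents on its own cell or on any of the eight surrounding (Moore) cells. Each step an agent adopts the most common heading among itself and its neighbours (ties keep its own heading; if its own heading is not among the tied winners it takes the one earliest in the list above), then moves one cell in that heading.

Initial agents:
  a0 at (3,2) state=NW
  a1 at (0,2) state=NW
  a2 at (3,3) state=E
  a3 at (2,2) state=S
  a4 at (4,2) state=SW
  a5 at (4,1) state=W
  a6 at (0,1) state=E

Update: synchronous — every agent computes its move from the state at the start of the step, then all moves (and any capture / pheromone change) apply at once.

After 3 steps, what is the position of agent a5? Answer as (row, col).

(1, 2)

t=1: a0@(2,1):NW a1@(4,1):NW a2@(3,0):E a3@(3,2):S a4@(4,3):E a5@(3,0):NW a6@(0,2):E
t=2: a0@(1,0):NW a1@(3,0):NW a2@(2,3):NW a3@(2,1):NW a4@(4,0):E a5@(2,3):NW a6@(0,3):E
t=3: a0@(0,3):NW a1@(2,3):NW a2@(1,2):NW a3@(1,0):NW a4@(4,1):E a5@(1,2):NW a6@(0,0):E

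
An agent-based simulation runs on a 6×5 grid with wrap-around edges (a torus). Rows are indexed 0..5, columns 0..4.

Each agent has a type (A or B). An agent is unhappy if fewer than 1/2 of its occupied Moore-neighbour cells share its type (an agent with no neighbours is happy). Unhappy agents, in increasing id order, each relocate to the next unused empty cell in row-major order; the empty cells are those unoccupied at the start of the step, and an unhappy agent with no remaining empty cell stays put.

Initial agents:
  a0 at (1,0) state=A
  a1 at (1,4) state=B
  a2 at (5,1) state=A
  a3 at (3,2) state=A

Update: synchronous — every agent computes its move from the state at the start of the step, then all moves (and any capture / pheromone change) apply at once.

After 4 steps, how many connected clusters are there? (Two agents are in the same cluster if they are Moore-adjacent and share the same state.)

3

t=1: a0@(0,0):A a1@(0,1):B a2@(5,1):A a3@(3,2):A
t=2: a0@(0,0):A a1@(0,2):B a2@(5,1):A a3@(3,2):A
t=3: a0@(0,0):A a1@(0,1):B a2@(5,1):A a3@(3,2):A
t=4: a0@(0,0):A a1@(0,2):B a2@(5,1):A a3@(3,2):A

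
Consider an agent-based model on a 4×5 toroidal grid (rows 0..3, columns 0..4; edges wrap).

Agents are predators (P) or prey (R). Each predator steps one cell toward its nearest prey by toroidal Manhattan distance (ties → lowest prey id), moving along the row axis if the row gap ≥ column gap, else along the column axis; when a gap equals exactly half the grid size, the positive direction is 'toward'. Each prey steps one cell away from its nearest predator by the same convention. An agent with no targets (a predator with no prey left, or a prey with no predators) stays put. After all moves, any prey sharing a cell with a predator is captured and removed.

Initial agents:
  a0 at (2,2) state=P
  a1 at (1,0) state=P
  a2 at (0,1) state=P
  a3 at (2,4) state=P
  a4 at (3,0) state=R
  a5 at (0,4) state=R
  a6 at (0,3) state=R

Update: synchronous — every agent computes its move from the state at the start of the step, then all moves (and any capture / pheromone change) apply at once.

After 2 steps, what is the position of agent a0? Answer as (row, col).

(3, 1)

t=1: a0@(2,1):P a1@(2,0):P a2@(3,1):P a3@(3,4):P a6@(0,4):R
t=2: a0@(3,1):P a1@(3,0):P a2@(3,0):P a3@(0,4):P a6@(1,4):R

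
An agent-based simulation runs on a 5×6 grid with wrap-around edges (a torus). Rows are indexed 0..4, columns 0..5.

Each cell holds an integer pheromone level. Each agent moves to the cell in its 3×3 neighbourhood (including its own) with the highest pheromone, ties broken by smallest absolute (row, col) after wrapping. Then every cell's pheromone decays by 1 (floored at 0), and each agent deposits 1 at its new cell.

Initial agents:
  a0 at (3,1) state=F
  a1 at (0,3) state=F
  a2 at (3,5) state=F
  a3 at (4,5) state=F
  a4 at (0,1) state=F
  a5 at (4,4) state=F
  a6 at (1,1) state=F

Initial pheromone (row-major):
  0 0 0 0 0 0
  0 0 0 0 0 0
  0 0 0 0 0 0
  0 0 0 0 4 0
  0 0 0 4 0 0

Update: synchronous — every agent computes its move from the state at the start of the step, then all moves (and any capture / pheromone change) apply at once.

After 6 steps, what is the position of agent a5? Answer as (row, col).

t=1: a0@(2,0) a1@(4,3) a2@(3,4) a3@(3,4) a4@(0,0) a5@(3,4) a6@(0,0) | pheromone: 2 0 0 0 0 0 / 0 0 0 0 0 0 / 1 0 0 0 0 0 / 0 0 0 0 6 0 / 0 0 0 4 0 0
t=2: a0@(2,0) a1@(3,4) a2@(3,4) a3@(3,4) a4@(0,0) a5@(3,4) a6@(0,0) | pheromone: 3 0 0 0 0 0 / 0 0 0 0 0 0 / 1 0 0 0 0 0 / 0 0 0 0 9 0 / 0 0 0 3 0 0
t=3: a0@(2,0) a1@(3,4) a2@(3,4) a3@(3,4) a4@(0,0) a5@(3,4) a6@(0,0) | pheromone: 4 0 0 0 0 0 / 0 0 0 0 0 0 / 1 0 0 0 0 0 / 0 0 0 0 12 0 / 0 0 0 2 0 0
t=4: a0@(2,0) a1@(3,4) a2@(3,4) a3@(3,4) a4@(0,0) a5@(3,4) a6@(0,0) | pheromone: 5 0 0 0 0 0 / 0 0 0 0 0 0 / 1 0 0 0 0 0 / 0 0 0 0 15 0 / 0 0 0 1 0 0
t=5: a0@(2,0) a1@(3,4) a2@(3,4) a3@(3,4) a4@(0,0) a5@(3,4) a6@(0,0) | pheromone: 6 0 0 0 0 0 / 0 0 0 0 0 0 / 1 0 0 0 0 0 / 0 0 0 0 18 0 / 0 0 0 0 0 0
t=6: a0@(2,0) a1@(3,4) a2@(3,4) a3@(3,4) a4@(0,0) a5@(3,4) a6@(0,0) | pheromone: 7 0 0 0 0 0 / 0 0 0 0 0 0 / 1 0 0 0 0 0 / 0 0 0 0 21 0 / 0 0 0 0 0 0

(3, 4)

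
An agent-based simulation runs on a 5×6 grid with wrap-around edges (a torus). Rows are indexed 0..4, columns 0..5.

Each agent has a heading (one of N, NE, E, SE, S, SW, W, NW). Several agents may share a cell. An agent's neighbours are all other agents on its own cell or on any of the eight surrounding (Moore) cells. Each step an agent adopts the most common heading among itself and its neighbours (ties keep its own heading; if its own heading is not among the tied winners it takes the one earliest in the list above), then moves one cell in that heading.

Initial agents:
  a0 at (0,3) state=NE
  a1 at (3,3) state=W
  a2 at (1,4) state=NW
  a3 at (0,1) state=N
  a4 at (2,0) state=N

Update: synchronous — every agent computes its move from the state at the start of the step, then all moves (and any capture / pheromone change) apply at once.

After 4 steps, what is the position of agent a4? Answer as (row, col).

(3, 0)

t=1: a0@(4,4):NE a1@(3,2):W a2@(0,3):NW a3@(4,1):N a4@(1,0):N
t=2: a0@(3,5):NE a1@(3,1):W a2@(4,2):NW a3@(3,1):N a4@(0,0):N
t=3: a0@(2,0):NE a1@(3,0):W a2@(3,1):NW a3@(2,1):N a4@(4,0):N
t=4: a0@(1,1):NE a1@(2,0):N a2@(2,1):N a3@(1,1):N a4@(3,0):N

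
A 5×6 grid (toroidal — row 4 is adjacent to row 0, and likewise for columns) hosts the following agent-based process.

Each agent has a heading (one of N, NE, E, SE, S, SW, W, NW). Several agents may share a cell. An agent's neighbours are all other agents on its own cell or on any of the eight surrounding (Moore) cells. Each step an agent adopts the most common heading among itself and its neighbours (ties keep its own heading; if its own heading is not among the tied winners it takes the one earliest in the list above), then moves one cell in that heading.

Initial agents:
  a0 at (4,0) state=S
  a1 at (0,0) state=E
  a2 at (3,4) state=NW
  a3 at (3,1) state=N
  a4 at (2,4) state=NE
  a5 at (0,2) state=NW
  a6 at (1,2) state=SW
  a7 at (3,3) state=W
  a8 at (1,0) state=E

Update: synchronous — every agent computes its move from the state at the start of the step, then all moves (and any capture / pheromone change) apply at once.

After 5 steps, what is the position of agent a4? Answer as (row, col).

t=1: a0@(0,0):S a1@(0,1):E a2@(2,3):NW a3@(2,1):N a4@(1,5):NE a5@(4,1):NW a6@(2,1):SW a7@(3,2):W a8@(1,1):E
t=2: a0@(0,1):E a1@(0,2):E a2@(1,2):NW a3@(1,1):N a4@(0,0):NE a5@(3,0):NW a6@(3,0):SW a7@(2,1):NW a8@(1,2):E
t=3: a0@(0,2):E a1@(0,3):E a2@(1,3):E a3@(1,2):E a4@(4,1):NE a5@(2,5):NW a6@(2,5):NW a7@(1,0):NW a8@(1,3):E
t=4: a0@(0,3):E a1@(0,4):E a2@(1,4):E a3@(1,3):E a4@(3,2):NE a5@(1,4):NW a6@(1,4):NW a7@(0,5):NW a8@(1,4):E
t=5: a0@(0,4):E a1@(0,5):E a2@(1,5):E a3@(1,4):E a4@(2,3):NE a5@(1,5):E a6@(1,5):E a7@(4,4):NW a8@(1,5):E

(2, 3)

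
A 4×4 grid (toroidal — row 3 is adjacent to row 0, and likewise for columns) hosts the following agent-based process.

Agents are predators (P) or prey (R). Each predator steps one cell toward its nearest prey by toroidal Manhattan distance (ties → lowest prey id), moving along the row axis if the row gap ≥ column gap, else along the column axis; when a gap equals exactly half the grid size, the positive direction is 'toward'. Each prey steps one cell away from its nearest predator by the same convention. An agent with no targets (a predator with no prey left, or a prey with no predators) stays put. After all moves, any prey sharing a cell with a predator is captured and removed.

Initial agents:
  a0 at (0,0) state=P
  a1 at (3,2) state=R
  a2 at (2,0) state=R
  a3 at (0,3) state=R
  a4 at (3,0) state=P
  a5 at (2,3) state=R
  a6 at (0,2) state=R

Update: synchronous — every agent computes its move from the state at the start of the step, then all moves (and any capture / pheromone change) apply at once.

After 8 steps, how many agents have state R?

3

t=1: a0@(0,3):P a1@(3,1):R a2@(1,0):R a3@(0,2):R a4@(2,0):P a5@(1,3):R a6@(0,1):R
t=2: a0@(0,2):P a1@(0,1):R a2@(0,0):R a3@(0,1):R a4@(1,0):P a5@(2,3):R a6@(0,0):R
t=3: a0@(0,1):P a2@(3,0):R a4@(0,0):P a5@(3,3):R a6@(3,0):R
t=4: a0@(3,1):P a2@(2,0):R a4@(3,0):P a5@(2,3):R a6@(2,0):R
t=5: a0@(2,1):P a2@(1,0):R a4@(2,0):P a5@(1,3):R a6@(1,0):R
t=6: a0@(1,1):P a2@(0,0):R a4@(1,0):P a5@(0,3):R a6@(0,0):R
t=7: a0@(0,1):P a2@(3,0):R a4@(0,0):P a5@(3,3):R a6@(3,0):R
t=8: a0@(3,1):P a2@(2,0):R a4@(3,0):P a5@(2,3):R a6@(2,0):R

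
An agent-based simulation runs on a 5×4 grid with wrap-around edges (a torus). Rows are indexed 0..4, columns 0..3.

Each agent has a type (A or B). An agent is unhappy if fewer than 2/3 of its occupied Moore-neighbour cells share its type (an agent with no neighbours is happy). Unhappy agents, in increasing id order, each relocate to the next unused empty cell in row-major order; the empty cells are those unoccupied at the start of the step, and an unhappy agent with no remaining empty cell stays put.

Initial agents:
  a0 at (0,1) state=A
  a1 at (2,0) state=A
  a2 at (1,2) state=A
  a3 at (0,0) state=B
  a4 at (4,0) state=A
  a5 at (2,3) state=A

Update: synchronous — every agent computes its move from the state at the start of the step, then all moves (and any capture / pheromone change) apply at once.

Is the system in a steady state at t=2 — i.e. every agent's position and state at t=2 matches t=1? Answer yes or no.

t=1: a0@(0,1):A a1@(2,0):A a2@(1,2):A a3@(0,2):B a4@(0,3):A a5@(2,3):A
t=2: a0@(0,0):A a1@(2,0):A a2@(1,2):A a3@(1,0):B a4@(1,1):A a5@(2,3):A

no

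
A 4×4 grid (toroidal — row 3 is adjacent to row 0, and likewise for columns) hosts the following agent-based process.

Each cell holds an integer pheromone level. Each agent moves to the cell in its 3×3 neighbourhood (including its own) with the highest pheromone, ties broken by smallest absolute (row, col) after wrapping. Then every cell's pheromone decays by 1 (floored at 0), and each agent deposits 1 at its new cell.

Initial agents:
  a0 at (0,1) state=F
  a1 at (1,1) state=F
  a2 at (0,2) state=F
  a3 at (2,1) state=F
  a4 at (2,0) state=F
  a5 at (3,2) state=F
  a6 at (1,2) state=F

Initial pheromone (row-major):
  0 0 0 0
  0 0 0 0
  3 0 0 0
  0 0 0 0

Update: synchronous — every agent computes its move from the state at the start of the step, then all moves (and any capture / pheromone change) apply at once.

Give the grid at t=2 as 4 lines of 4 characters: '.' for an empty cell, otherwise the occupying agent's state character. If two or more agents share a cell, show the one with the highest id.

.F..
....
F...
....

t=1: a0@(0,0) a1@(2,0) a2@(0,1) a3@(2,0) a4@(2,0) a5@(0,1) a6@(0,1) | pheromone: 1 3 0 0 / 0 0 0 0 / 5 0 0 0 / 0 0 0 0
t=2: a0@(0,1) a1@(2,0) a2@(0,1) a3@(2,0) a4@(2,0) a5@(0,1) a6@(0,1) | pheromone: 0 6 0 0 / 0 0 0 0 / 7 0 0 0 / 0 0 0 0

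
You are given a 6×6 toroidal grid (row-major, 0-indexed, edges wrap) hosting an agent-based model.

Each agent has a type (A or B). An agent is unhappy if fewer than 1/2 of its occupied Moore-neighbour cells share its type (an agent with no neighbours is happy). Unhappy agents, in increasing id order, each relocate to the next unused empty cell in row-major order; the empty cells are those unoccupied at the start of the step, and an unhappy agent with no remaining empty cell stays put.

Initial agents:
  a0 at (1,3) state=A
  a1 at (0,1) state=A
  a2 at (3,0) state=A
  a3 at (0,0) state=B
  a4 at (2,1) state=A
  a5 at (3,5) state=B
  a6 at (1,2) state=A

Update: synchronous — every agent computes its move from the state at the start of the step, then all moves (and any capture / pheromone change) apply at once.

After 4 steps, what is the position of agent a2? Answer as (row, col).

(3, 0)

t=1: a0@(1,3):A a1@(0,1):A a2@(3,0):A a3@(0,2):B a4@(2,1):A a5@(0,3):B a6@(1,2):A
t=2: a0@(0,0):A a1@(0,1):A a2@(3,0):A a3@(0,4):B a4@(2,1):A a5@(0,5):B a6@(1,2):A
t=3: (unchanged — steady state)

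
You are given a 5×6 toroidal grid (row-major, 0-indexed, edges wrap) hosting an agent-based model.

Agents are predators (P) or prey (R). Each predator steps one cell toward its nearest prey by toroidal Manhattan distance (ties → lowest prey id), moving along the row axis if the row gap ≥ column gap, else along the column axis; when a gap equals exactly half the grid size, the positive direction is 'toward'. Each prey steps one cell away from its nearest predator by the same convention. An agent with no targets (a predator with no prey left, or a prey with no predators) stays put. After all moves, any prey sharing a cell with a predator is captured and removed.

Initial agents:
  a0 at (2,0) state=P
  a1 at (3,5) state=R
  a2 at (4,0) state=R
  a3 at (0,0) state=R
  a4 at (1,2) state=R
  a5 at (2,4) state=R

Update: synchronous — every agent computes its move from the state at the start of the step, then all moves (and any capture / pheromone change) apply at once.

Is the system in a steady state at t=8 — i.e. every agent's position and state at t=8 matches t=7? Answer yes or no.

t=1: a0@(3,0):P a1@(4,5):R a2@(0,0):R a3@(4,0):R a4@(1,3):R a5@(2,3):R
t=2: a0@(4,0):P a1@(0,5):R a2@(1,0):R a3@(0,0):R a4@(1,2):R a5@(2,2):R
t=3: a0@(0,0):P a1@(1,5):R a2@(2,0):R a3@(1,0):R a4@(2,2):R a5@(1,2):R
t=4: a0@(1,0):P a1@(2,5):R a2@(3,0):R a3@(2,0):R a4@(3,2):R a5@(1,3):R
t=5: a0@(2,0):P a1@(3,5):R a2@(4,0):R a3@(3,0):R a4@(4,2):R a5@(1,2):R
t=6: a0@(3,0):P a1@(4,5):R a2@(0,0):R a3@(4,0):R a4@(0,2):R a5@(1,3):R
t=7: a0@(4,0):P a1@(0,5):R a2@(1,0):R a3@(0,0):R a4@(1,2):R a5@(1,2):R
t=8: a0@(0,0):P a1@(1,5):R a2@(2,0):R a3@(1,0):R a4@(2,2):R a5@(2,2):R

no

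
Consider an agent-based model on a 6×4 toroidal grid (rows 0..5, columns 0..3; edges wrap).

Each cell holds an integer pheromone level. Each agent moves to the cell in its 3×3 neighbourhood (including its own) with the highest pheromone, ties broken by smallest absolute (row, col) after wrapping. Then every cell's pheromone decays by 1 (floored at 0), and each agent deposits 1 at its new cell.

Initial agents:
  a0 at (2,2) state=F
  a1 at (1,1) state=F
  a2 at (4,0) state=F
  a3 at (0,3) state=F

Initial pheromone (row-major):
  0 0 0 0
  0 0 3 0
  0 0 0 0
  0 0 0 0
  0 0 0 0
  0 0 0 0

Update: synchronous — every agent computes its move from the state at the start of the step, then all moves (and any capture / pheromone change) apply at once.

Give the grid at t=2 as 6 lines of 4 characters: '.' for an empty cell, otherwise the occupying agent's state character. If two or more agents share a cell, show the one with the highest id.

t=1: a0@(1,2) a1@(1,2) a2@(3,0) a3@(1,2) | pheromone: 0 0 0 0 / 0 0 5 0 / 0 0 0 0 / 1 0 0 0 / 0 0 0 0 / 0 0 0 0
t=2: a0@(1,2) a1@(1,2) a2@(3,0) a3@(1,2) | pheromone: 0 0 0 0 / 0 0 7 0 / 0 0 0 0 / 1 0 0 0 / 0 0 0 0 / 0 0 0 0

....
..F.
....
F...
....
....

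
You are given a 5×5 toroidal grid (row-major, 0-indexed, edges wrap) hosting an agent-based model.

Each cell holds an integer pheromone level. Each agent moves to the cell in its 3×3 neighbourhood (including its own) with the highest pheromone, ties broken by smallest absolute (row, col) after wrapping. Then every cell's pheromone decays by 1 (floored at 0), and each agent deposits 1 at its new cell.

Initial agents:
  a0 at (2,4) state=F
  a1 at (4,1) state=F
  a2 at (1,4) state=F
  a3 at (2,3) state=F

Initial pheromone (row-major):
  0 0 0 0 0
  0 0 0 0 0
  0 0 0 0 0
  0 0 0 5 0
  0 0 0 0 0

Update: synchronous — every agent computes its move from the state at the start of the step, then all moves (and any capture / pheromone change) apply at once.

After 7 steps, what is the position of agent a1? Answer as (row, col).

t=1: a0@(3,3) a1@(0,0) a2@(0,0) a3@(3,3) | pheromone: 2 0 0 0 0 / 0 0 0 0 0 / 0 0 0 0 0 / 0 0 0 6 0 / 0 0 0 0 0
t=2: a0@(3,3) a1@(0,0) a2@(0,0) a3@(3,3) | pheromone: 3 0 0 0 0 / 0 0 0 0 0 / 0 0 0 0 0 / 0 0 0 7 0 / 0 0 0 0 0
t=3: a0@(3,3) a1@(0,0) a2@(0,0) a3@(3,3) | pheromone: 4 0 0 0 0 / 0 0 0 0 0 / 0 0 0 0 0 / 0 0 0 8 0 / 0 0 0 0 0
t=4: a0@(3,3) a1@(0,0) a2@(0,0) a3@(3,3) | pheromone: 5 0 0 0 0 / 0 0 0 0 0 / 0 0 0 0 0 / 0 0 0 9 0 / 0 0 0 0 0
t=5: a0@(3,3) a1@(0,0) a2@(0,0) a3@(3,3) | pheromone: 6 0 0 0 0 / 0 0 0 0 0 / 0 0 0 0 0 / 0 0 0 10 0 / 0 0 0 0 0
t=6: a0@(3,3) a1@(0,0) a2@(0,0) a3@(3,3) | pheromone: 7 0 0 0 0 / 0 0 0 0 0 / 0 0 0 0 0 / 0 0 0 11 0 / 0 0 0 0 0
t=7: a0@(3,3) a1@(0,0) a2@(0,0) a3@(3,3) | pheromone: 8 0 0 0 0 / 0 0 0 0 0 / 0 0 0 0 0 / 0 0 0 12 0 / 0 0 0 0 0

(0, 0)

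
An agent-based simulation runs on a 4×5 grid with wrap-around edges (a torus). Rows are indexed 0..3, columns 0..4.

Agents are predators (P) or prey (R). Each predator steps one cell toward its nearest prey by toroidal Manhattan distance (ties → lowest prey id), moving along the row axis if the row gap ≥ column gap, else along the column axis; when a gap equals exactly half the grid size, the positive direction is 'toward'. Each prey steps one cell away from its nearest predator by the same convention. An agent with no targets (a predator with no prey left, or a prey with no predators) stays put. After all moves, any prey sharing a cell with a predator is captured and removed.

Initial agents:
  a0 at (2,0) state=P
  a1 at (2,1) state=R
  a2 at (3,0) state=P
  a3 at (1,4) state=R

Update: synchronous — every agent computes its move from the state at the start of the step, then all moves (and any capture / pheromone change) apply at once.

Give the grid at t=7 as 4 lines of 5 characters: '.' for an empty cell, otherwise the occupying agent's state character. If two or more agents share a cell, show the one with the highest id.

t=1: a0@(2,1):P a1@(2,2):R a2@(2,0):P a3@(0,4):R
t=2: a0@(2,2):P a1@(2,3):R a2@(2,1):P a3@(3,4):R
t=3: a0@(2,3):P a1@(2,4):R a2@(2,2):P a3@(3,0):R
t=4: a0@(2,4):P a1@(2,0):R a2@(2,3):P a3@(3,1):R
t=5: a0@(2,0):P a1@(2,1):R a2@(2,4):P a3@(3,2):R
t=6: a0@(2,1):P a1@(2,2):R a2@(2,0):P a3@(3,3):R
t=7: a0@(2,2):P a1@(2,3):R a2@(2,1):P a3@(3,4):R

.....
.....
.PPR.
....R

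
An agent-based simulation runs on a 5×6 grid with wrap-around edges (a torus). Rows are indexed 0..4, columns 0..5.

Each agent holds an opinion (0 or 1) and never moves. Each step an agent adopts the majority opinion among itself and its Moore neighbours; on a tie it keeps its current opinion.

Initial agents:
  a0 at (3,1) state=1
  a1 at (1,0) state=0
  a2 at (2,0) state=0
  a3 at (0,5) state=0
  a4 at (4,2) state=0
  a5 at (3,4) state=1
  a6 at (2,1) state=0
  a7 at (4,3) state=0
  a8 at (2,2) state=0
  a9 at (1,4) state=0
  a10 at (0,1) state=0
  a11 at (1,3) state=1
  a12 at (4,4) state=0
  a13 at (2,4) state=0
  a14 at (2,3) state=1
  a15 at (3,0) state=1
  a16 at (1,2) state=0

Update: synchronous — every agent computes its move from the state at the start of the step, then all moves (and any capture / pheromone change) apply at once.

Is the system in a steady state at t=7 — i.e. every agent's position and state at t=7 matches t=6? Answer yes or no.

yes

t=1: a0@(3,1):0 a1@(1,0):0 a2@(2,0):0 a3@(0,5):0 a4@(4,2):0 a5@(3,4):0 a6@(2,1):0 a7@(4,3):0 a8@(2,2):0 a9@(1,4):0 a10@(0,1):0 a11@(1,3):0 a12@(4,4):0 a13@(2,4):1 a14@(2,3):0 a15@(3,0):1 a16@(1,2):0
t=2: a0@(3,1):0 a1@(1,0):0 a2@(2,0):0 a3@(0,5):0 a4@(4,2):0 a5@(3,4):0 a6@(2,1):0 a7@(4,3):0 a8@(2,2):0 a9@(1,4):0 a10@(0,1):0 a11@(1,3):0 a12@(4,4):0 a13@(2,4):0 a14@(2,3):0 a15@(3,0):0 a16@(1,2):0
t=3: (unchanged — steady state)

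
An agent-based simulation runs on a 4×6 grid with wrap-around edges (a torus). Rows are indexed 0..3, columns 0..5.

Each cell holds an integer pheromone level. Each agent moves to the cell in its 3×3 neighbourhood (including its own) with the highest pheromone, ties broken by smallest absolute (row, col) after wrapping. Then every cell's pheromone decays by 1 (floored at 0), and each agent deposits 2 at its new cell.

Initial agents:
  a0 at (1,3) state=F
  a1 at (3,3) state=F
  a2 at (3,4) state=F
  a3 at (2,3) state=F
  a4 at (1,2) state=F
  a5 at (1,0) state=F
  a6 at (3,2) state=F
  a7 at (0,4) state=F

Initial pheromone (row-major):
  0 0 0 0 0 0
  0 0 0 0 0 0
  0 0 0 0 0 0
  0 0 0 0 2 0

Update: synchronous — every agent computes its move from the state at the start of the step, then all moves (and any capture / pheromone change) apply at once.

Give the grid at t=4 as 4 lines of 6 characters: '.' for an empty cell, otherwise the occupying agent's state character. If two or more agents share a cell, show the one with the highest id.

.F....
......
......
....F.

t=1: a0@(0,2) a1@(3,4) a2@(3,4) a3@(3,4) a4@(0,1) a5@(0,0) a6@(0,1) a7@(3,4) | pheromone: 2 4 2 0 0 0 / 0 0 0 0 0 0 / 0 0 0 0 0 0 / 0 0 0 0 9 0
t=2: a0@(0,1) a1@(3,4) a2@(3,4) a3@(3,4) a4@(0,1) a5@(0,1) a6@(0,1) a7@(3,4) | pheromone: 1 11 1 0 0 0 / 0 0 0 0 0 0 / 0 0 0 0 0 0 / 0 0 0 0 16 0
t=3: a0@(0,1) a1@(3,4) a2@(3,4) a3@(3,4) a4@(0,1) a5@(0,1) a6@(0,1) a7@(3,4) | pheromone: 0 18 0 0 0 0 / 0 0 0 0 0 0 / 0 0 0 0 0 0 / 0 0 0 0 23 0
t=4: a0@(0,1) a1@(3,4) a2@(3,4) a3@(3,4) a4@(0,1) a5@(0,1) a6@(0,1) a7@(3,4) | pheromone: 0 25 0 0 0 0 / 0 0 0 0 0 0 / 0 0 0 0 0 0 / 0 0 0 0 30 0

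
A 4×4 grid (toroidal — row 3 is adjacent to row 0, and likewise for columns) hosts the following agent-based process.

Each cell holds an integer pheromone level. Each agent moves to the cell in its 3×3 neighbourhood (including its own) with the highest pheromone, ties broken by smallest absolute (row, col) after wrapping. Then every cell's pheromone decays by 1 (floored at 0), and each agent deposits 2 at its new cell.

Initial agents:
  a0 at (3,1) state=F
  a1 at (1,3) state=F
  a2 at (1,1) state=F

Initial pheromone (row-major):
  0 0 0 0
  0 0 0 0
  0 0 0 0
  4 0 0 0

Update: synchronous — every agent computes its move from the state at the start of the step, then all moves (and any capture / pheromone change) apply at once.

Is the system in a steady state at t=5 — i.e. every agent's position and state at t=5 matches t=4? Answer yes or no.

yes

t=1: a0@(3,0) a1@(0,0) a2@(0,0) | pheromone: 4 0 0 0 / 0 0 0 0 / 0 0 0 0 / 5 0 0 0
t=2: a0@(3,0) a1@(3,0) a2@(3,0) | pheromone: 3 0 0 0 / 0 0 0 0 / 0 0 0 0 / 10 0 0 0
t=3: a0@(3,0) a1@(3,0) a2@(3,0) | pheromone: 2 0 0 0 / 0 0 0 0 / 0 0 0 0 / 15 0 0 0
t=4: a0@(3,0) a1@(3,0) a2@(3,0) | pheromone: 1 0 0 0 / 0 0 0 0 / 0 0 0 0 / 20 0 0 0
t=5: a0@(3,0) a1@(3,0) a2@(3,0) | pheromone: 0 0 0 0 / 0 0 0 0 / 0 0 0 0 / 25 0 0 0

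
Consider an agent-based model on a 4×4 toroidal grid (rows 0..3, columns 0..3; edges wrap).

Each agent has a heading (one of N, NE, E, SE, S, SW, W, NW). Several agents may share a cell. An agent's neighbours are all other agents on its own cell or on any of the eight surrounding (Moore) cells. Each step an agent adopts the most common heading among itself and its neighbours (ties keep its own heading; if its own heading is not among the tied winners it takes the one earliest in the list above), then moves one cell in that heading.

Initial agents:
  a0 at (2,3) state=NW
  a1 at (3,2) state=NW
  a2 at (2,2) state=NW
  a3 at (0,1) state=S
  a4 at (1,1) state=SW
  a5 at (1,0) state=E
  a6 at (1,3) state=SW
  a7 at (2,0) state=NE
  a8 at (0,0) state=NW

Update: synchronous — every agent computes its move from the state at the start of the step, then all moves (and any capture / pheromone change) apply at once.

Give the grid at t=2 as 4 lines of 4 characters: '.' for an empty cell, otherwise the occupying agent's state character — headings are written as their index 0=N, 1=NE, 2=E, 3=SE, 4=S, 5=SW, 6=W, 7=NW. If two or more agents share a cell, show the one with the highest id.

777.
7...
..77
.757

t=1: a0@(1,2):NW a1@(2,1):NW a2@(1,1):NW a3@(3,0):NW a4@(0,0):NW a5@(2,3):SW a6@(0,2):NW a7@(3,3):SW a8@(1,3):SW
t=2: a0@(0,1):NW a1@(1,0):NW a2@(0,0):NW a3@(2,3):NW a4@(3,3):NW a5@(3,2):SW a6@(3,1):NW a7@(2,2):NW a8@(0,2):NW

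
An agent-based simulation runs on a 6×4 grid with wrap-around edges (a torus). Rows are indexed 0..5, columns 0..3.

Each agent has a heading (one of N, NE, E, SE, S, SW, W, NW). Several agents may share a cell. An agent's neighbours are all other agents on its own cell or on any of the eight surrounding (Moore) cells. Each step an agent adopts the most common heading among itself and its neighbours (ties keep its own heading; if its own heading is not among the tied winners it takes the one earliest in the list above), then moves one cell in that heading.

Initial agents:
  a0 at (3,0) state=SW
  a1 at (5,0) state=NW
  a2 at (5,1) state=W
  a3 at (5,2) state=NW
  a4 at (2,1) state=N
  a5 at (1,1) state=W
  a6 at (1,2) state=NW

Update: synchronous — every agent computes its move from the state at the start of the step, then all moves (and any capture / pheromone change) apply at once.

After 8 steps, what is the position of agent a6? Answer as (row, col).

(5, 2)

t=1: a0@(4,3):SW a1@(4,3):NW a2@(4,0):NW a3@(4,1):NW a4@(1,1):N a5@(1,0):W a6@(0,1):NW
t=2: a0@(3,2):NW a1@(3,2):NW a2@(3,3):NW a3@(3,0):NW a4@(0,1):N a5@(1,3):W a6@(5,0):NW
t=3: a0@(2,1):NW a1@(2,1):NW a2@(2,2):NW a3@(2,3):NW a4@(5,1):N a5@(1,2):W a6@(4,3):NW
t=4: a0@(1,0):NW a1@(1,0):NW a2@(1,1):NW a3@(1,2):NW a4@(4,1):N a5@(0,1):NW a6@(3,2):NW
t=5: a0@(0,3):NW a1@(0,3):NW a2@(0,0):NW a3@(0,1):NW a4@(3,1):N a5@(5,0):NW a6@(2,1):NW
t=6: a0@(5,2):NW a1@(5,2):NW a2@(5,3):NW a3@(5,0):NW a4@(2,1):N a5@(4,3):NW a6@(1,0):NW
t=7: a0@(4,1):NW a1@(4,1):NW a2@(4,2):NW a3@(4,3):NW a4@(1,1):N a5@(3,2):NW a6@(0,3):NW
t=8: a0@(3,0):NW a1@(3,0):NW a2@(3,1):NW a3@(3,2):NW a4@(0,1):N a5@(2,1):NW a6@(5,2):NW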